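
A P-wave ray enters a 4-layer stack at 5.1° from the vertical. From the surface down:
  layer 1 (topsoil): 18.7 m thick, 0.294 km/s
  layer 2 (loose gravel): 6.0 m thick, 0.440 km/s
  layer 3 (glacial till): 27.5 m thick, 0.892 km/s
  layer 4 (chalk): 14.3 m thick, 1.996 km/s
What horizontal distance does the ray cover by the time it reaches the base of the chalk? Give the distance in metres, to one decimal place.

21.0 m

p = sin θ₁/V₁ = sin 5.1°/0.294 = 3.0236e-01 s/km is conserved through the stack.
Layer 1: θ = 5.10°; offset = 18.7·tan 5.10° = 1.669 m.
Layer 2: sin θ = p·0.440 = 0.1330 → θ = 7.65°; offset = 6.0·tan 7.65° = 0.805 m.
Layer 3: sin θ = p·0.892 = 0.2697 → θ = 15.65°; offset = 27.5·tan 15.65° = 7.702 m.
Layer 4: sin θ = p·1.996 = 0.6035 → θ = 37.12°; offset = 14.3·tan 37.12° = 10.824 m.
Total horizontal offset = 21.000 m.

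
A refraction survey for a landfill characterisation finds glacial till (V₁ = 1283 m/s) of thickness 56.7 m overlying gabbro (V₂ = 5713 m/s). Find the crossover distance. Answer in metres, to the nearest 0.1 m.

142.5 m

x_cross = 2h·√((V₂+V₁)/(V₂−V₁)).
(V₂+V₁)/(V₂−V₁) = (5713+1283)/(5713−1283) = 1.5792; √ = 1.2567.
x_cross = 2·56.7·1.2567 = 142.51 m.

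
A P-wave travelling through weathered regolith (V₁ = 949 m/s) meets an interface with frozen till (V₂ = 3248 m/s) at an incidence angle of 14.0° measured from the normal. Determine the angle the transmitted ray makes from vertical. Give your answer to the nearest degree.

Snell's law: sin θ₂ = (V₂/V₁)·sin θ₁ = (3248/949)·sin 14.0° = 0.8280.
θ₂ = arcsin 0.8280 = 55.89° from the normal.

56°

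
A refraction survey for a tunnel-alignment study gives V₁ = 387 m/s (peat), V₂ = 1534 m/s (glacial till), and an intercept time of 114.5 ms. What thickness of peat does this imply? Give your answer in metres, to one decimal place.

22.9 m

h = tᵢ·V₁·V₂ / (2·√(V₂²−V₁²)).
√(V₂²−V₁²) = √(1534² − 387²) = 1484.4 m/s.
h = 0.1145 s × 387 × 1534 / (2 × 1484.4) = 22.90 m.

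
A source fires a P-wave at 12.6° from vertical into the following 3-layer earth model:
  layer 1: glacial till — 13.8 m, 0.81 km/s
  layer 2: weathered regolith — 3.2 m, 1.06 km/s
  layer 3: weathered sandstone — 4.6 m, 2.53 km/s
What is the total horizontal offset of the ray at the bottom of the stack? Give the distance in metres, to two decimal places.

8.32 m

p = sin θ₁/V₁ = sin 12.6°/0.81 = 2.6931e-01 s/km is conserved through the stack.
Layer 1: θ = 12.60°; offset = 13.8·tan 12.60° = 3.0847 m.
Layer 2: sin θ = p·1.06 = 0.2855 → θ = 16.59°; offset = 3.2·tan 16.59° = 0.9532 m.
Layer 3: sin θ = p·2.53 = 0.6814 → θ = 42.95°; offset = 4.6·tan 42.95° = 4.2821 m.
Total horizontal offset = 8.3199 m.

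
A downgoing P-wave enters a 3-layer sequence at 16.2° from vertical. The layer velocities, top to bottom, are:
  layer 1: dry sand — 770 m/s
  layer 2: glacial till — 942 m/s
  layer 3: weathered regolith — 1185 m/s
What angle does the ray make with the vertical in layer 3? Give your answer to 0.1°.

25.4°

Snell's law across each interface conserves sin θ / V, so sin θ_3 = V_3·sin θ₁/V₁.
sin θ_3 = 1185 × sin 16.2° / 770 = 0.4294.
θ_3 = 25.43° from the vertical.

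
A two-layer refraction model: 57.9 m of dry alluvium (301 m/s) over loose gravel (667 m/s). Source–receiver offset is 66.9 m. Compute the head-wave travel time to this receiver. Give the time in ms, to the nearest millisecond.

444 ms

t = x/V₂ + 2h·√(V₂²−V₁²)/(V₁V₂).
√(V₂²−V₁²) = √(667²−301²) = 595.2 m/s; delay term = 2·57.9·595.2/(301·667) = 0.34332 s.
t = 66.9/667 + 0.34332 = 0.44362 s.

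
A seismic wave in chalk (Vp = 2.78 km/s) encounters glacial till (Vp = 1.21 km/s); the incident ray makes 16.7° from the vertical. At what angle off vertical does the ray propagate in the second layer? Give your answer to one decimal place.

sin θ₁/V₁ = sin θ₂/V₂ ⇒ sin θ₂ = 1.21·sin 16.7°/2.78 = 1.21·0.2874/2.78 = 0.1251.
θ₂ = sin⁻¹(0.1251) = 7.19° (from vertical).

7.2°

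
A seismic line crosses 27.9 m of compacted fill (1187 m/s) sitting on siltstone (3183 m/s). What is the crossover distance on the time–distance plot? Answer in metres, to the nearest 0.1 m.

x_cross = 2h·√((V₂+V₁)/(V₂−V₁)).
(V₂+V₁)/(V₂−V₁) = (3183+1187)/(3183−1187) = 2.1894; √ = 1.4797.
x_cross = 2·27.9·1.4797 = 82.56 m.

82.6 m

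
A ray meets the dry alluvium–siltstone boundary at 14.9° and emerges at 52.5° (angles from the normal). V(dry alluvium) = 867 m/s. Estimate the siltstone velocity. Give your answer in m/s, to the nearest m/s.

2675 m/s

sin 14.9° = 0.2571; sin 52.5° = 0.7934.
V₂ = V₁·(sin θ₂/sin θ₁) = 867·(0.7934/0.2571) = 2675.03 m/s.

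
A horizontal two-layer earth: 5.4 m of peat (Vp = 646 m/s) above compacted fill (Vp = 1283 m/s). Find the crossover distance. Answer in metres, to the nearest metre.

19 m

θ_c = arcsin(646/1283) = 30.23°, so cos θ_c = 0.8640 and tᵢ = 2h cos θ_c/V₁ = 0.0144 s.
At crossover x/V₁ = x/V₂ + tᵢ ⇒ x = tᵢ/(1/V₁ − 1/V₂) = 0.01444/(1.5480e-03 − 7.7942e-04) = 18.79 m.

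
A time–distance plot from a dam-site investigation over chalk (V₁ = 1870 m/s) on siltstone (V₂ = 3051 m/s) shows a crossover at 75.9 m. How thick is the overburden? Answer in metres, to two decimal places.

18.59 m

h = (x_cross/2)·√((V₂−V₁)/(V₂+V₁)).
(V₂−V₁)/(V₂+V₁) = (3051−1870)/(3051+1870) = 0.2400; √ = 0.4899.
h = (75.9/2)·0.4899 = 18.59 m.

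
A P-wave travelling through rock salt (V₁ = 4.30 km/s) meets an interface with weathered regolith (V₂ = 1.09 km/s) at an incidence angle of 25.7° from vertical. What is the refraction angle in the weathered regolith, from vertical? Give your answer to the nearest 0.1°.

Snell's law: sin θ₂ = (V₂/V₁)·sin θ₁ = (1.09/4.30)·sin 25.7° = 0.1099.
θ₂ = sin⁻¹(0.1099) = 6.31° (from vertical).

6.3°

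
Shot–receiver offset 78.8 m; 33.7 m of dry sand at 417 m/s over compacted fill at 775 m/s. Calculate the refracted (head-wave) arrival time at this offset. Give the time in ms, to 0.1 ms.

237.9 ms

t = x/V₂ + 2h·√(V₂²−V₁²)/(V₁V₂).
√(V₂²−V₁²) = √(775²−417²) = 653.3 m/s; delay term = 2·33.7·653.3/(417·775) = 0.13624 s.
t = 78.8/775 + 0.13624 = 0.23792 s.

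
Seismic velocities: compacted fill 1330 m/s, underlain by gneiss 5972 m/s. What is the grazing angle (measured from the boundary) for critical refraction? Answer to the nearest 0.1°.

At critical incidence the refracted ray runs along the interface (θ₂ = 90°), so sin θ_c = V₁/V₂.
θ_c = arcsin(1330/5972) = arcsin 0.2227 = 12.87°.
Measured from the interface: 90° − 12.87° = 77.13°.

77.1°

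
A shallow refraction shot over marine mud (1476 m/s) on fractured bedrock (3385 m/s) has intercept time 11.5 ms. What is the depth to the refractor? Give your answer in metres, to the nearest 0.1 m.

9.4 m

θ_c = arcsin(1476/3385) = 25.85°; cos θ_c = 0.8999.
tᵢ = 2h cos θ_c/V₁ ⇒ h = tᵢ·V₁/(2 cos θ_c) = 0.0115·1476/(2·0.8999) = 9.43 m.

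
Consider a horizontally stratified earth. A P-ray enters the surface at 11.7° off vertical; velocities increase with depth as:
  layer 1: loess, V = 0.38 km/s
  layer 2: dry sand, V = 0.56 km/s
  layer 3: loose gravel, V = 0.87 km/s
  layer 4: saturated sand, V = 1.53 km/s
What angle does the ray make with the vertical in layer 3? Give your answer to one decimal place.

Snell's law across each interface conserves sin θ / V, so sin θ_3 = V_3·sin θ₁/V₁.
sin θ_3 = 0.87 × sin 11.7° / 0.38 = 0.4643.
θ_3 = arcsin 0.4643 = 27.66°.

27.7°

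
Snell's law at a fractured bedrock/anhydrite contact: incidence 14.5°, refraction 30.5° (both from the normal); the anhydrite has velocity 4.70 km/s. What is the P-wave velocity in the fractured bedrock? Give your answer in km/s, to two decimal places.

Snell's law: sin 14.5°/V₁ = sin 30.5°/V₂.
V₁ = V₂·sin 14.5°/sin 30.5° = 4.70 × 0.4933 = 2.32 km/s.

2.32 km/s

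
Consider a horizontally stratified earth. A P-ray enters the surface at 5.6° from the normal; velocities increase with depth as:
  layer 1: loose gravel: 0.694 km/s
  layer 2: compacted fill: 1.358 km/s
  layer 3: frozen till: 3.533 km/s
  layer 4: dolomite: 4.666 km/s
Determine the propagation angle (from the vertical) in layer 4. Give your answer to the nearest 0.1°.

Snell's law across each interface conserves sin θ / V, so sin θ_4 = V_4·sin θ₁/V₁.
sin θ_4 = 4.666 × sin 5.6° / 0.694 = 0.6561.
θ_4 = arcsin 0.6561 = 41.00°.

41.0°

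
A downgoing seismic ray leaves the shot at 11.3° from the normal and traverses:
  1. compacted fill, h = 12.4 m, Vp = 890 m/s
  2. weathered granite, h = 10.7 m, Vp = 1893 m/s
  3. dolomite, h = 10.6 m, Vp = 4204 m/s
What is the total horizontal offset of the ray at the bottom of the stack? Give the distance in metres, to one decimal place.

33.3 m

Apply Snell's law at each interface; in layer i the horizontal offset is hᵢ·tan θᵢ.
Layer 1: θ = 11.30°; offset = 12.4·tan 11.30° = 2.478 m.
Layer 2: sin θ = 1893·sin 11.3°/890 = 0.4168, θ = 24.63°; offset = 10.7·tan 24.63° = 4.906 m.
Layer 3: sin θ = 4204·sin 11.3°/890 = 0.9256, θ = 67.75°; offset = 10.6·tan 67.75° = 25.916 m.
Summing the layer offsets gives 33.299 m.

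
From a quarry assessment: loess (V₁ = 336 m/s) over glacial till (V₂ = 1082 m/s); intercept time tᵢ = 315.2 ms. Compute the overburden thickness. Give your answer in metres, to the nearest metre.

θ_c = arcsin(336/1082) = 18.09°; cos θ_c = 0.9506.
tᵢ = 2h cos θ_c/V₁ ⇒ h = tᵢ·V₁/(2 cos θ_c) = 0.3152·336/(2·0.9506) = 55.71 m.

56 m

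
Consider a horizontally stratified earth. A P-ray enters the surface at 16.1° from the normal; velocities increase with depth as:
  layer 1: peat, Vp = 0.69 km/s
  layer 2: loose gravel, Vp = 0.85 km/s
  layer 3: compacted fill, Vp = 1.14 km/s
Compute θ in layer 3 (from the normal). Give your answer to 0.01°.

Snell's law across each interface conserves sin θ / V, so sin θ_3 = V_3·sin θ₁/V₁.
sin θ_3 = 1.14 × sin 16.1° / 0.69 = 0.4582.
θ_3 = arcsin 0.4582 = 27.27°.

27.27°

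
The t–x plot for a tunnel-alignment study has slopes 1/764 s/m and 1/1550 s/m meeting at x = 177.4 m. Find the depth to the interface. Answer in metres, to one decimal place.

51.7 m

h = (x_cross/2)·√((V₂−V₁)/(V₂+V₁)).
(V₂−V₁)/(V₂+V₁) = (1550−764)/(1550+764) = 0.3397; √ = 0.5828.
h = (177.4/2)·0.5828 = 51.70 m.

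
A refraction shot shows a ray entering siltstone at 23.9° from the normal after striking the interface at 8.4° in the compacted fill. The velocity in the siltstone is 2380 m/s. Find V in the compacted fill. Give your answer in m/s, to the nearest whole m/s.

858 m/s

sin 8.4° = 0.1461; sin 23.9° = 0.4051.
V₁ = V₂·(sin θ₁/sin θ₂) = 2380·(0.1461/0.4051) = 858.16 m/s.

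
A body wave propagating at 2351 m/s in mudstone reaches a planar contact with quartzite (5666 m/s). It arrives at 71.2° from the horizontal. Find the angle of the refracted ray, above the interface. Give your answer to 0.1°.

Convert to the normal: θ₁ = 90° − 71.2° = 18.8°.
Snell's law: sin θ₂ = (V₂/V₁)·sin θ₁ = (5666/2351)·sin 18.8° = 0.7767.
θ₂ = arcsin 0.7767 = 50.96° from the normal.
From the interface: 90° − 50.96° = 39.04°.

39.0°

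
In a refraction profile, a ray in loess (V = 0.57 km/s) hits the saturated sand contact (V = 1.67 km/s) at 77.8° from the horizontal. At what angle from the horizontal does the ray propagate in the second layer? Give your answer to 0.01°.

Angle from the normal: 90° − 77.8° = 12.2°.
Snell's law: sin θ₂ = (V₂/V₁)·sin θ₁ = (1.67/0.57)·sin 12.2° = 0.6191.
θ₂ = arcsin 0.6191 = 38.25° from the normal.
From the interface: 90° − 38.25° = 51.75°.

51.75°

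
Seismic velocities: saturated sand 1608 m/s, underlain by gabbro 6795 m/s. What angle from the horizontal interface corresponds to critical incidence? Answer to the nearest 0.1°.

At critical incidence the refracted ray runs along the interface (θ₂ = 90°), so sin θ_c = V₁/V₂.
θ_c = arcsin(1608/6795) = arcsin 0.2366 = 13.69°.
Measured from the interface: 90° − 13.69° = 76.31°.

76.3°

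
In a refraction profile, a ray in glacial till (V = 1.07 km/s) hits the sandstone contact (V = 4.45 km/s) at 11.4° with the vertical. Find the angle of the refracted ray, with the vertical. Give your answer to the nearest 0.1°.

55.3°

sin θ₁/V₁ = sin θ₂/V₂ ⇒ sin θ₂ = 4.45·sin 11.4°/1.07 = 4.45·0.1977/1.07 = 0.8220.
θ₂ = sin⁻¹(0.8220) = 55.29° (from vertical).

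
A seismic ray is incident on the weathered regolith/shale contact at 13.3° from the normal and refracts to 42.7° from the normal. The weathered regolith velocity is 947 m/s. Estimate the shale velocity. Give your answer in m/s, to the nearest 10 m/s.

2790 m/s

sin 13.3° = 0.2300; sin 42.7° = 0.6782.
V₂ = V₁·(sin θ₂/sin θ₁) = 947·(0.6782/0.2300) = 2791.65 m/s.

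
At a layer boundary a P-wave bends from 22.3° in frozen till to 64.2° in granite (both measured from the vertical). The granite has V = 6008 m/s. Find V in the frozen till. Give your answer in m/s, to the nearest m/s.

sin 22.3° = 0.3795; sin 64.2° = 0.9003.
V₁ = V₂·(sin θ₁/sin θ₂) = 6008·(0.3795/0.9003) = 2532.18 m/s.

2532 m/s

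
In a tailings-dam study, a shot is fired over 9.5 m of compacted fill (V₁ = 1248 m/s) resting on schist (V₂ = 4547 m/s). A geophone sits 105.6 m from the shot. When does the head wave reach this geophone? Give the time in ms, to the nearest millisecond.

38 ms

t = x/V₂ + 2h·√(V₂²−V₁²)/(V₁V₂).
√(V₂²−V₁²) = √(4547²−1248²) = 4372.4 m/s; delay term = 2·9.5·4372.4/(1248·4547) = 0.01464 s.
t = 105.6/4547 + 0.01464 = 0.03786 s.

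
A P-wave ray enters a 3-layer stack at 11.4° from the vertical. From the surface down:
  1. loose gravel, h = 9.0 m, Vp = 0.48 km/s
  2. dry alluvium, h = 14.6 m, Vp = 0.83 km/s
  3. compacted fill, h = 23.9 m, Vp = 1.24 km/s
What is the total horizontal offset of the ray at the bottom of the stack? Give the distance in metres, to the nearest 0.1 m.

21.3 m

p = sin θ₁/V₁ = sin 11.4°/0.48 = 4.1179e-01 s/km is conserved through the stack.
Layer 1: θ = 11.40°; offset = 9.0·tan 11.40° = 1.815 m.
Layer 2: sin θ = p·0.83 = 0.3418 → θ = 19.99°; offset = 14.6·tan 19.99° = 5.310 m.
Layer 3: sin θ = p·1.24 = 0.5106 → θ = 30.70°; offset = 23.9·tan 30.70° = 14.193 m.
Σ offsets = 21.318 m.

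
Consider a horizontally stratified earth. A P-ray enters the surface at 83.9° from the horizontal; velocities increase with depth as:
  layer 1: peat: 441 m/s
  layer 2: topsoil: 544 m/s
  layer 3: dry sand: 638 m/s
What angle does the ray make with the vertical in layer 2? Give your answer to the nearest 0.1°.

7.5°

From the normal: θ₁ = 90° − 83.9° = 6.1°.
Ray parameter p = sin 6.1° / 441 = 2.4096e-04 s/m.
sin θ_2 = p·V_2 = 2.4096e-04 × 544 = 0.1311.
θ_2 = 7.53° from the vertical.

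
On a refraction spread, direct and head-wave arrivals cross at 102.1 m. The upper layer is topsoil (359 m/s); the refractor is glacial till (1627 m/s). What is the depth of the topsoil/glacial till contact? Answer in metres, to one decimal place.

40.8 m

x_cross = 2h·√((V₂+V₁)/(V₂−V₁)) → h = x_cross / (2·√((V₂+V₁)/(V₂−V₁))).
√((V₂+V₁)/(V₂−V₁)) = √((1627+359)/(1627−359)) = 1.2515.
h = 102.1 / (2·1.2515) = 40.79 m.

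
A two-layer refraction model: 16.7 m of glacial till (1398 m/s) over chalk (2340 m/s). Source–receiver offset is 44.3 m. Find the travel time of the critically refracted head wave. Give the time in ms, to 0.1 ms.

38.1 ms

θ_c = arcsin(V₁/V₂) = arcsin(1398/2340) = 36.69°, cos θ_c = 0.8019.
Intercept time tᵢ = 2h cos θ_c / V₁ = 2·16.7·0.8019/1398 = 0.01916 s.
t = x/V₂ + tᵢ = 44.3/2340 + 0.01916 = 0.03809 s.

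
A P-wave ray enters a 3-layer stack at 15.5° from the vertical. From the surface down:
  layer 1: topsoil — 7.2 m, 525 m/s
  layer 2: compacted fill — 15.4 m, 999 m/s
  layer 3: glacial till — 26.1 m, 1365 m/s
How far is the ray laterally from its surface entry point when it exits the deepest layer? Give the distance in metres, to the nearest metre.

36 m

Apply Snell's law at each interface; in layer i the horizontal offset is hᵢ·tan θᵢ.
Layer 1: θ = 15.50°; offset = 7.2·tan 15.50° = 1.997 m.
Layer 2: sin θ = 999·sin 15.5°/525 = 0.5085, θ = 30.57°; offset = 15.4·tan 30.57° = 9.095 m.
Layer 3: sin θ = 1365·sin 15.5°/525 = 0.6948, θ = 44.01°; offset = 26.1·tan 44.01° = 25.216 m.
Σ offsets = 36.307 m.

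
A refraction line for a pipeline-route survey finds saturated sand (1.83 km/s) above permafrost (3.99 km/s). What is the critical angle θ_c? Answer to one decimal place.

Critical incidence: sin θ_c = V₁/V₂ = 1.83/3.99 = 0.4586.
θ_c = arcsin 0.4586 = 27.30°.

27.3°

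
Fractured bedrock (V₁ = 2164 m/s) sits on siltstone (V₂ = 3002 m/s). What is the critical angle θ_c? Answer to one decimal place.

At critical incidence the refracted ray runs along the interface (θ₂ = 90°), so sin θ_c = V₁/V₂.
θ_c = arcsin(2164/3002) = arcsin 0.7209 = 46.12°.

46.1°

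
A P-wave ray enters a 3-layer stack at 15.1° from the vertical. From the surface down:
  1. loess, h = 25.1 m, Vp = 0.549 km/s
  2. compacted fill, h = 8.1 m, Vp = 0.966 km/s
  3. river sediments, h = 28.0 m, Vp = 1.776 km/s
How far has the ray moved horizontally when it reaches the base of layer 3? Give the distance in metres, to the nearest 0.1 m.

54.8 m

Apply Snell's law at each interface; in layer i the horizontal offset is hᵢ·tan θᵢ.
Layer 1: θ = 15.10°; offset = 25.1·tan 15.10° = 6.772 m.
Layer 2: sin θ = 0.966·sin 15.1°/0.549 = 0.4584, θ = 27.28°; offset = 8.1·tan 27.28° = 4.178 m.
Layer 3: sin θ = 1.776·sin 15.1°/0.549 = 0.8427, θ = 57.43°; offset = 28.0·tan 57.43° = 43.831 m.
Total horizontal offset = 54.781 m.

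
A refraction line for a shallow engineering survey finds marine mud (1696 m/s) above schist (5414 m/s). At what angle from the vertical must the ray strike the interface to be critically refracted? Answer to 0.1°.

Critical incidence: sin θ_c = V₁/V₂ = 1696/5414 = 0.3133.
θ_c = arcsin 0.3133 = 18.26°.

18.3°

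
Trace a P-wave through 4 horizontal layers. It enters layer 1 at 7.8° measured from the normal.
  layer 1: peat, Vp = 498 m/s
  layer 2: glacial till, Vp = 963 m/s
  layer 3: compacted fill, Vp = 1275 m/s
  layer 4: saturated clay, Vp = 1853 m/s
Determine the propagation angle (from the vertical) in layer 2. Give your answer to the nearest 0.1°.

Ray parameter p = sin 7.8° / 498 = 2.7252e-04 s/m.
sin θ_2 = p·V_2 = 2.7252e-04 × 963 = 0.2624.
θ_2 = arcsin 0.2624 = 15.21°.

15.2°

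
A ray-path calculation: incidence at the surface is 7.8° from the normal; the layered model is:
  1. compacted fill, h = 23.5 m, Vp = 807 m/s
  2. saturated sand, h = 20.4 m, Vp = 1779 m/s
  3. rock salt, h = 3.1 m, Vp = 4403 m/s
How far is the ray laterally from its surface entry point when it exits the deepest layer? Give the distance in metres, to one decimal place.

13.0 m

Ray parameter p = sin 7.8° / 807 m/s = 1.6817e-04 s/m.
Layer 1: θ = 7.80°; offset = 23.5·tan 7.80° = 3.219 m.
Layer 2: sin θ = p·1779 = 0.2992 → θ = 17.41°; offset = 20.4·tan 17.41° = 6.396 m.
Layer 3: sin θ = p·4403 = 0.7405 → θ = 47.77°; offset = 3.1·tan 47.77° = 3.415 m.
Σ offsets = 13.031 m.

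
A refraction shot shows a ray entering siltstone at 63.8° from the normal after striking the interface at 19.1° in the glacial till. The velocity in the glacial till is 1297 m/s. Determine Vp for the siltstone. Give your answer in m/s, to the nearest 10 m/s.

3560 m/s

Snell's law: sin 19.1°/V₁ = sin 63.8°/V₂.
V₂ = V₁·sin 63.8°/sin 19.1° = 1297 × 2.7421 = 3556.48 m/s.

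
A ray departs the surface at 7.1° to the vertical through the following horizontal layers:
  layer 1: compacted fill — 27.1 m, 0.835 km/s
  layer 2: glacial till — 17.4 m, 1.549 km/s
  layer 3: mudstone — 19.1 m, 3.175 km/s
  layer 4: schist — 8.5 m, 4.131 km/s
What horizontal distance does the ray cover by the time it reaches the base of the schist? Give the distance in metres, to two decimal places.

Apply Snell's law at each interface; in layer i the horizontal offset is hᵢ·tan θᵢ.
Layer 1: θ = 7.10°; offset = 27.1·tan 7.10° = 3.3755 m.
Layer 2: sin θ = 1.549·sin 7.1°/0.835 = 0.2293, θ = 13.26°; offset = 17.4·tan 13.26° = 4.0989 m.
Layer 3: sin θ = 3.175·sin 7.1°/0.835 = 0.4700, θ = 28.03°; offset = 19.1·tan 28.03° = 10.1698 m.
Layer 4: sin θ = 4.131·sin 7.1°/0.835 = 0.6115, θ = 37.70°; offset = 8.5·tan 37.70° = 6.5690 m.
Σ offsets = 24.2132 m.

24.21 m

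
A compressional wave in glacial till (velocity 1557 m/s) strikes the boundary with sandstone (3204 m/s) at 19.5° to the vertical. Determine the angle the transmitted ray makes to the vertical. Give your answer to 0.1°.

43.4°

sin θ₁/V₁ = sin θ₂/V₂ ⇒ sin θ₂ = 3204·sin 19.5°/1557 = 3204·0.3338/1557 = 0.6869.
θ₂ = arcsin 0.6869 = 43.39° from the normal.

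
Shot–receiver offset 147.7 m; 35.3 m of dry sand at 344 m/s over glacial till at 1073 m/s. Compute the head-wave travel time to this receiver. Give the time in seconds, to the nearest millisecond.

t = x/V₂ + 2h·√(V₂²−V₁²)/(V₁V₂).
√(V₂²−V₁²) = √(1073²−344²) = 1016.4 m/s; delay term = 2·35.3·1016.4/(344·1073) = 0.19440 s.
t = 147.7/1073 + 0.19440 = 0.33205 s.

0.332 s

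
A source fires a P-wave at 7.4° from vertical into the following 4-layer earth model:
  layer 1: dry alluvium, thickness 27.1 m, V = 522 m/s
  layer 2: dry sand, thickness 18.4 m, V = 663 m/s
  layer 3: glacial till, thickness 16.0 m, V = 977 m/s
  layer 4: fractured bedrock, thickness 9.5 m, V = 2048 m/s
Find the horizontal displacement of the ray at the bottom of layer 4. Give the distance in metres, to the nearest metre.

p = sin θ₁/V₁ = sin 7.4°/522 = 2.4673e-04 s/m is conserved through the stack.
Layer 1: θ = 7.40°; offset = 27.1·tan 7.40° = 3.520 m.
Layer 2: sin θ = p·663 = 0.1636 → θ = 9.42°; offset = 18.4·tan 9.42° = 3.051 m.
Layer 3: sin θ = p·977 = 0.2411 → θ = 13.95°; offset = 16.0·tan 13.95° = 3.974 m.
Layer 4: sin θ = p·2048 = 0.5053 → θ = 30.35°; offset = 9.5·tan 30.35° = 5.563 m.
Σ offsets = 16.108 m.

16 m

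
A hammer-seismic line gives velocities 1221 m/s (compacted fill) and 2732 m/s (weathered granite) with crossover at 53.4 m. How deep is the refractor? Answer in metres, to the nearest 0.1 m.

h = (x_cross/2)·√((V₂−V₁)/(V₂+V₁)).
(V₂−V₁)/(V₂+V₁) = (2732−1221)/(2732+1221) = 0.3822; √ = 0.6183.
h = (53.4/2)·0.6183 = 16.51 m.

16.5 m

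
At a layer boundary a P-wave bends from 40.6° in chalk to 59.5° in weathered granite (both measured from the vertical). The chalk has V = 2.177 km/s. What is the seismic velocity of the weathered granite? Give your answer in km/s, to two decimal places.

Snell's law: sin 40.6°/V₁ = sin 59.5°/V₂.
V₂ = V₁·sin 59.5°/sin 40.6° = 2.177 × 1.3240 = 2.88 km/s.

2.88 km/s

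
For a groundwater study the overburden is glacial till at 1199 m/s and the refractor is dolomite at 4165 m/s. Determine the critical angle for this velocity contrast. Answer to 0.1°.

At critical incidence the refracted ray runs along the interface (θ₂ = 90°), so sin θ_c = V₁/V₂.
θ_c = arcsin(1199/4165) = arcsin 0.2879 = 16.73°.

16.7°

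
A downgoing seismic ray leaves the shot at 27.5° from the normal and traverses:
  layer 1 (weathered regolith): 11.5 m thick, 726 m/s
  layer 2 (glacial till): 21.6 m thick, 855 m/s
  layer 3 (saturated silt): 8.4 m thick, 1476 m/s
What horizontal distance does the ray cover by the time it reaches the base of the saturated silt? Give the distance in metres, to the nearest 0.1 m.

42.9 m

Ray parameter p = sin 27.5° / 726 m/s = 6.3602e-04 s/m.
Layer 1: θ = 27.50°; offset = 11.5·tan 27.50° = 5.987 m.
Layer 2: sin θ = p·855 = 0.5438 → θ = 32.94°; offset = 21.6·tan 32.94° = 13.996 m.
Layer 3: sin θ = p·1476 = 0.9388 → θ = 69.84°; offset = 8.4·tan 69.84° = 22.886 m.
Σ offsets = 42.868 m.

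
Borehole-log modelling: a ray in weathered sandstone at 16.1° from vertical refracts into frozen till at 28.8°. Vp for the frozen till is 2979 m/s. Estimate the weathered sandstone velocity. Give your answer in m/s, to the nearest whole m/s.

sin 16.1° = 0.2773; sin 28.8° = 0.4818.
V₁ = V₂·(sin θ₁/sin θ₂) = 2979·(0.2773/0.4818) = 1714.82 m/s.

1715 m/s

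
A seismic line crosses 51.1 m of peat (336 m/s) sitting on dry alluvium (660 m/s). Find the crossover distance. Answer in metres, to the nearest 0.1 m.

θ_c = arcsin(336/660) = 30.60°, so cos θ_c = 0.8607 and tᵢ = 2h cos θ_c/V₁ = 0.2618 s.
At crossover x/V₁ = x/V₂ + tᵢ ⇒ x = tᵢ/(1/V₁ − 1/V₂) = 0.26180/(2.9762e-03 − 1.5152e-03) = 179.19 m.

179.2 m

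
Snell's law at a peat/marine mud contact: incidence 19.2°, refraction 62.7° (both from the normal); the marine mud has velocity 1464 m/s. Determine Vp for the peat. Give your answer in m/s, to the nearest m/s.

Snell's law: sin 19.2°/V₁ = sin 62.7°/V₂.
V₁ = V₂·sin 19.2°/sin 62.7° = 1464 × 0.3701 = 541.81 m/s.

542 m/s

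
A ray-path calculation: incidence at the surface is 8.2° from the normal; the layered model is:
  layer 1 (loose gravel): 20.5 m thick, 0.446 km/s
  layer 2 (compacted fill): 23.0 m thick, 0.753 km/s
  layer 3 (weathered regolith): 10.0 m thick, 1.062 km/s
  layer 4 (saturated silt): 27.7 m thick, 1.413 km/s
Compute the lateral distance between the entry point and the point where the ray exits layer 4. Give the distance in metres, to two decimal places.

26.30 m

Ray parameter p = sin 8.2° / 0.446 km/s = 3.1980e-01 s/km.
Layer 1: θ = 8.20°; offset = 20.5·tan 8.20° = 2.9541 m.
Layer 2: sin θ = p·0.753 = 0.2408 → θ = 13.93°; offset = 23.0·tan 13.93° = 5.7065 m.
Layer 3: sin θ = p·1.062 = 0.3396 → θ = 19.85°; offset = 10.0·tan 19.85° = 3.6109 m.
Layer 4: sin θ = p·1.413 = 0.4519 → θ = 26.86°; offset = 27.7·tan 26.86° = 14.0310 m.
Total horizontal offset = 26.3024 m.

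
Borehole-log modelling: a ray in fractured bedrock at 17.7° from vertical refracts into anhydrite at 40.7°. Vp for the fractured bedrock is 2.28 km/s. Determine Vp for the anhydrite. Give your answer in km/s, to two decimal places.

sin 17.7° = 0.3040; sin 40.7° = 0.6521.
V₂ = V₁·(sin θ₂/sin θ₁) = 2.28·(0.6521/0.3040) = 4.89 km/s.

4.89 km/s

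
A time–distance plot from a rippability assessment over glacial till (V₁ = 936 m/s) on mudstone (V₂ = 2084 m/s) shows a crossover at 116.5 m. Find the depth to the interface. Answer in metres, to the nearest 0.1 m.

x_cross = 2h·√((V₂+V₁)/(V₂−V₁)) → h = x_cross / (2·√((V₂+V₁)/(V₂−V₁))).
√((V₂+V₁)/(V₂−V₁)) = √((2084+936)/(2084−936)) = 1.6219.
h = 116.5 / (2·1.6219) = 35.91 m.

35.9 m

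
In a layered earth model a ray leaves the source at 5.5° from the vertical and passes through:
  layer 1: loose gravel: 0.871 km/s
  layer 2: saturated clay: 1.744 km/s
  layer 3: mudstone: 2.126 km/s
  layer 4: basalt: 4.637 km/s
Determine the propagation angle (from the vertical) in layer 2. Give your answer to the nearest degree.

11°

Snell's law across each interface conserves sin θ / V, so sin θ_2 = V_2·sin θ₁/V₁.
sin θ_2 = 1.744 × sin 5.5° / 0.871 = 0.1919.
θ_2 = 11.06° from the vertical.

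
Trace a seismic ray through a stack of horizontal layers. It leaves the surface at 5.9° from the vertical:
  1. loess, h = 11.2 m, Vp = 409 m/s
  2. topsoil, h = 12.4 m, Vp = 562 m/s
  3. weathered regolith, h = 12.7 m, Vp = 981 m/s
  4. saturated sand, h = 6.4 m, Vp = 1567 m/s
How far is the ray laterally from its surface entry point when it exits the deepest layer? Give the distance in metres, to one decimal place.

8.9 m

Apply Snell's law at each interface; in layer i the horizontal offset is hᵢ·tan θᵢ.
Layer 1: θ = 5.90°; offset = 11.2·tan 5.90° = 1.157 m.
Layer 2: sin θ = 562·sin 5.9°/409 = 0.1412, θ = 8.12°; offset = 12.4·tan 8.12° = 1.769 m.
Layer 3: sin θ = 981·sin 5.9°/409 = 0.2466, θ = 14.27°; offset = 12.7·tan 14.27° = 3.231 m.
Layer 4: sin θ = 1567·sin 5.9°/409 = 0.3938, θ = 23.19°; offset = 6.4·tan 23.19° = 2.742 m.
Σ offsets = 8.900 m.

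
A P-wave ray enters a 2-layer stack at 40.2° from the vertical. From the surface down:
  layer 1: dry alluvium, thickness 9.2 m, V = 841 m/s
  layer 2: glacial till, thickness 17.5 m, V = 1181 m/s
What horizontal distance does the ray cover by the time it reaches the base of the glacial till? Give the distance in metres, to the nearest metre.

Ray parameter p = sin 40.2° / 841 m/s = 7.6749e-04 s/m.
Layer 1: θ = 40.20°; offset = 9.2·tan 40.20° = 7.775 m.
Layer 2: sin θ = p·1181 = 0.9064 → θ = 65.01°; offset = 17.5·tan 65.01° = 37.551 m.
Σ offsets = 45.326 m.

45 m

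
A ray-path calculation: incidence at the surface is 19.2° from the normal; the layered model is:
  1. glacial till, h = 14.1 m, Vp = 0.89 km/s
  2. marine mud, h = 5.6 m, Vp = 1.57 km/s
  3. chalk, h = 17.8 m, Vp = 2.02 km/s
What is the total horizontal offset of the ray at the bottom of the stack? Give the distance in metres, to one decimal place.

28.9 m

Apply Snell's law at each interface; in layer i the horizontal offset is hᵢ·tan θᵢ.
Layer 1: θ = 19.20°; offset = 14.1·tan 19.20° = 4.910 m.
Layer 2: sin θ = 1.57·sin 19.2°/0.89 = 0.5801, θ = 35.46°; offset = 5.6·tan 35.46° = 3.989 m.
Layer 3: sin θ = 2.02·sin 19.2°/0.89 = 0.7464, θ = 48.28°; offset = 17.8·tan 48.28° = 19.965 m.
Σ offsets = 28.864 m.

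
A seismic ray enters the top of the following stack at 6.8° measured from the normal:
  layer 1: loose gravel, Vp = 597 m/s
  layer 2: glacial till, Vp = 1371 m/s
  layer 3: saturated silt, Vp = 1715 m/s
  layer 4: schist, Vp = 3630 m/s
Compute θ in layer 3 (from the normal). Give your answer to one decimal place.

19.9°

Ray parameter p = sin 6.8° / 597 = 1.9833e-04 s/m.
sin θ_3 = p·V_3 = 1.9833e-04 × 1715 = 0.3401.
θ_3 = 19.89° from the vertical.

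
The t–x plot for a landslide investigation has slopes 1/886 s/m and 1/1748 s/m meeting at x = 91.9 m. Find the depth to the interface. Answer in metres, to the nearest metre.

26 m

x_cross = 2h·√((V₂+V₁)/(V₂−V₁)) → h = x_cross / (2·√((V₂+V₁)/(V₂−V₁))).
√((V₂+V₁)/(V₂−V₁)) = √((1748+886)/(1748−886)) = 1.7481.
h = 91.9 / (2·1.7481) = 26.29 m.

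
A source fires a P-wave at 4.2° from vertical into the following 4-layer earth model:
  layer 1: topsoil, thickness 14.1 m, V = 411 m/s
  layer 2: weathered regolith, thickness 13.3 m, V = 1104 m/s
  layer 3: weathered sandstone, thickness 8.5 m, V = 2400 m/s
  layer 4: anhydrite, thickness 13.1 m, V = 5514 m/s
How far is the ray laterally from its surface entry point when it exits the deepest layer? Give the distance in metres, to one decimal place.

77.0 m

p = sin θ₁/V₁ = sin 4.2°/411 = 1.7820e-04 s/m is conserved through the stack.
Layer 1: θ = 4.20°; offset = 14.1·tan 4.20° = 1.035 m.
Layer 2: sin θ = p·1104 = 0.1967 → θ = 11.35°; offset = 13.3·tan 11.35° = 2.669 m.
Layer 3: sin θ = p·2400 = 0.4277 → θ = 25.32°; offset = 8.5·tan 25.32° = 4.022 m.
Layer 4: sin θ = p·5514 = 0.9826 → θ = 79.29°; offset = 13.1·tan 79.29° = 69.238 m.
Total horizontal offset = 76.964 m.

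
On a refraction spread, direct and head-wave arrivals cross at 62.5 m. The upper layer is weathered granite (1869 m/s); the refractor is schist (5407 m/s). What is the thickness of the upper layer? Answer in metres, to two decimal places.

21.79 m

h = (x_cross/2)·√((V₂−V₁)/(V₂+V₁)).
(V₂−V₁)/(V₂+V₁) = (5407−1869)/(5407+1869) = 0.4863; √ = 0.6973.
h = (62.5/2)·0.6973 = 21.79 m.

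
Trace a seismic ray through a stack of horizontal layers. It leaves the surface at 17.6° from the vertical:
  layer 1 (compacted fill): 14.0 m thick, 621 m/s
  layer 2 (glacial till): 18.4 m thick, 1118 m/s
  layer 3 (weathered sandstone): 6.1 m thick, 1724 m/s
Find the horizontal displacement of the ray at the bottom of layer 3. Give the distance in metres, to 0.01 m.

25.80 m

Apply Snell's law at each interface; in layer i the horizontal offset is hᵢ·tan θᵢ.
Layer 1: θ = 17.60°; offset = 14.0·tan 17.60° = 4.4411 m.
Layer 2: sin θ = 1118·sin 17.6°/621 = 0.5444, θ = 32.98°; offset = 18.4·tan 32.98° = 11.9405 m.
Layer 3: sin θ = 1724·sin 17.6°/621 = 0.8394, θ = 57.08°; offset = 6.1·tan 57.08° = 9.4219 m.
Summing the layer offsets gives 25.8035 m.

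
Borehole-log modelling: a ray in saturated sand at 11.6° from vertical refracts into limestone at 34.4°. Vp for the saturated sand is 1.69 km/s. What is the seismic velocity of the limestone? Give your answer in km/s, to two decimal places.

4.75 km/s

Snell's law: sin 11.6°/V₁ = sin 34.4°/V₂.
V₂ = V₁·sin 34.4°/sin 11.6° = 1.69 × 2.8097 = 4.75 km/s.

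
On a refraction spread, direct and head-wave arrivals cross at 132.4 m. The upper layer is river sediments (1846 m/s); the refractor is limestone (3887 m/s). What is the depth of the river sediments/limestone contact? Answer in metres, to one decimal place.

x_cross = 2h·√((V₂+V₁)/(V₂−V₁)) → h = x_cross / (2·√((V₂+V₁)/(V₂−V₁))).
√((V₂+V₁)/(V₂−V₁)) = √((3887+1846)/(3887−1846)) = 1.6760.
h = 132.4 / (2·1.6760) = 39.50 m.

39.5 m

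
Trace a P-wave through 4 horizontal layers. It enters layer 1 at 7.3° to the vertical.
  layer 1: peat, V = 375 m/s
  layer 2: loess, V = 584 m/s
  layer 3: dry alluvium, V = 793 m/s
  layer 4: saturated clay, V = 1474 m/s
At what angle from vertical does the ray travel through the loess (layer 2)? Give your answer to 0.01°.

11.41°

Snell's law across each interface conserves sin θ / V, so sin θ_2 = V_2·sin θ₁/V₁.
sin θ_2 = 584 × sin 7.3° / 375 = 0.1979.
θ_2 = 11.41° from the vertical.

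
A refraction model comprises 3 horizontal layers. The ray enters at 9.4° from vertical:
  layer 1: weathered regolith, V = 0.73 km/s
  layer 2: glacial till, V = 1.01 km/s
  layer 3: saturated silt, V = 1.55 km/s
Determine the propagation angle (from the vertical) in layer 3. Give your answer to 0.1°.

Ray parameter p = sin 9.4° / 0.73 = 2.2373e-01 s/km.
sin θ_3 = p·V_3 = 2.2373e-01 × 1.55 = 0.3468.
θ_3 = 20.29° from the vertical.

20.3°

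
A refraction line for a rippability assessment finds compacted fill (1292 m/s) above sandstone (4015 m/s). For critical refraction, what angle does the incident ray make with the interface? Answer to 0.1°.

Critical incidence: sin θ_c = V₁/V₂ = 1292/4015 = 0.3218.
θ_c = arcsin 0.3218 = 18.77°.
Measured from the interface: 90° − 18.77° = 71.23°.

71.2°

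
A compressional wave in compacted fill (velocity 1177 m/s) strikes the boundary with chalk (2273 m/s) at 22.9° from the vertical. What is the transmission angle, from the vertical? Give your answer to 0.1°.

48.7°

Snell's law: sin θ₂ = (V₂/V₁)·sin θ₁ = (2273/1177)·sin 22.9° = 0.7515.
θ₂ = sin⁻¹(0.7515) = 48.72° (from vertical).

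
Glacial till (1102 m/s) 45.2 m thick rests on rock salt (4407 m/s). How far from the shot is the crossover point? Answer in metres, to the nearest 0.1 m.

116.7 m

θ_c = arcsin(1102/4407) = 14.48°, so cos θ_c = 0.9682 and tᵢ = 2h cos θ_c/V₁ = 0.0794 s.
At crossover x/V₁ = x/V₂ + tᵢ ⇒ x = tᵢ/(1/V₁ − 1/V₂) = 0.07943/(9.0744e-04 − 2.2691e-04) = 116.71 m.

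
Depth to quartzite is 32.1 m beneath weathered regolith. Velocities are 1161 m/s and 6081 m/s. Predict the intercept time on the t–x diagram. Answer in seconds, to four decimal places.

0.0543 s

θ_c = arcsin(V₁/V₂) = arcsin(1161/6081) = 11.01°; cos θ_c = 0.9816.
tᵢ = 2h·cos θ_c / V₁ = 2·32.1·0.9816 / 1161 = 0.05428 s.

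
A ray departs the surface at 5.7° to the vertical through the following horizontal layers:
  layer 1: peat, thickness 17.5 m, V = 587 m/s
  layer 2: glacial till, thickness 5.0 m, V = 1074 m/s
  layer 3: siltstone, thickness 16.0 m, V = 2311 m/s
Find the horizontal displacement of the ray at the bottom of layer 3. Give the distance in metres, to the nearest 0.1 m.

Apply Snell's law at each interface; in layer i the horizontal offset is hᵢ·tan θᵢ.
Layer 1: θ = 5.70°; offset = 17.5·tan 5.70° = 1.747 m.
Layer 2: sin θ = 1074·sin 5.7°/587 = 0.1817, θ = 10.47°; offset = 5.0·tan 10.47° = 0.924 m.
Layer 3: sin θ = 2311·sin 5.7°/587 = 0.3910, θ = 23.02°; offset = 16.0·tan 23.02° = 6.797 m.
Summing the layer offsets gives 9.468 m.

9.5 m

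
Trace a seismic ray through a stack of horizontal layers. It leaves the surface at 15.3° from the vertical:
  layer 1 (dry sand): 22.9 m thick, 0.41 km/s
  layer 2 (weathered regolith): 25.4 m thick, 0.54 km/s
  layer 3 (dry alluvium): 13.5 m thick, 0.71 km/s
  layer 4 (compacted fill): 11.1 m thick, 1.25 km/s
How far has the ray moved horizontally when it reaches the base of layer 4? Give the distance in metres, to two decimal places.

Apply Snell's law at each interface; in layer i the horizontal offset is hᵢ·tan θᵢ.
Layer 1: θ = 15.30°; offset = 22.9·tan 15.30° = 6.2647 m.
Layer 2: sin θ = 0.54·sin 15.3°/0.41 = 0.3475, θ = 20.34°; offset = 25.4·tan 20.34° = 9.4144 m.
Layer 3: sin θ = 0.71·sin 15.3°/0.41 = 0.4570, θ = 27.19°; offset = 13.5·tan 27.19° = 6.9352 m.
Layer 4: sin θ = 1.25·sin 15.3°/0.41 = 0.8045, θ = 53.56°; offset = 11.1·tan 53.56° = 15.0343 m.
Summing the layer offsets gives 37.6486 m.

37.65 m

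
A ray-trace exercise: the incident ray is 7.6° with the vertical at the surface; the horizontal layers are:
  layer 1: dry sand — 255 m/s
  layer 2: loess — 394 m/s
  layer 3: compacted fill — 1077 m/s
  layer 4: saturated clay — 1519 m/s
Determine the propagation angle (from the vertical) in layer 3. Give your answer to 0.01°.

33.96°

Ray parameter p = sin 7.6° / 255 = 5.1865e-04 s/m.
sin θ_3 = p·V_3 = 5.1865e-04 × 1077 = 0.5586.
θ_3 = 33.96° from the vertical.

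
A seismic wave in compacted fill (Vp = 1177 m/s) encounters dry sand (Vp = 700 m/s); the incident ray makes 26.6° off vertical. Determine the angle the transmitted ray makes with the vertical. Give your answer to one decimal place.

sin θ₁/V₁ = sin θ₂/V₂ ⇒ sin θ₂ = 700·sin 26.6°/1177 = 700·0.4478/1177 = 0.2663.
θ₂ = arcsin 0.2663 = 15.44° from the normal.

15.4°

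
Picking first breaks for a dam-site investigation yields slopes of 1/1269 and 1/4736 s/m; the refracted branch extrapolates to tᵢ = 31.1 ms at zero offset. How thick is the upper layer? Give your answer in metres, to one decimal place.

θ_c = arcsin(1269/4736) = 15.54°; cos θ_c = 0.9634.
tᵢ = 2h cos θ_c/V₁ ⇒ h = tᵢ·V₁/(2 cos θ_c) = 0.0311·1269/(2·0.9634) = 20.48 m.

20.5 m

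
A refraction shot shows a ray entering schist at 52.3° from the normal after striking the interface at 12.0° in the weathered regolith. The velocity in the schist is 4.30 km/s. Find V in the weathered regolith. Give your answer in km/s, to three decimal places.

1.130 km/s

Snell's law: sin 12.0°/V₁ = sin 52.3°/V₂.
V₁ = V₂·sin 12.0°/sin 52.3° = 4.30 × 0.2628 = 1.130 km/s.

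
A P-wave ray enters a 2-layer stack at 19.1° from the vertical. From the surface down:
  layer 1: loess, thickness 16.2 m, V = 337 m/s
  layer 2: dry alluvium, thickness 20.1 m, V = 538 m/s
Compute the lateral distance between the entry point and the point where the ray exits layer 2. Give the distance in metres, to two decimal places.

Ray parameter p = sin 19.1° / 337 m/s = 9.7097e-04 s/m.
Layer 1: θ = 19.10°; offset = 16.2·tan 19.10° = 5.6098 m.
Layer 2: sin θ = p·538 = 0.5224 → θ = 31.49°; offset = 20.1·tan 31.49° = 12.3136 m.
Total horizontal offset = 17.9233 m.

17.92 m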